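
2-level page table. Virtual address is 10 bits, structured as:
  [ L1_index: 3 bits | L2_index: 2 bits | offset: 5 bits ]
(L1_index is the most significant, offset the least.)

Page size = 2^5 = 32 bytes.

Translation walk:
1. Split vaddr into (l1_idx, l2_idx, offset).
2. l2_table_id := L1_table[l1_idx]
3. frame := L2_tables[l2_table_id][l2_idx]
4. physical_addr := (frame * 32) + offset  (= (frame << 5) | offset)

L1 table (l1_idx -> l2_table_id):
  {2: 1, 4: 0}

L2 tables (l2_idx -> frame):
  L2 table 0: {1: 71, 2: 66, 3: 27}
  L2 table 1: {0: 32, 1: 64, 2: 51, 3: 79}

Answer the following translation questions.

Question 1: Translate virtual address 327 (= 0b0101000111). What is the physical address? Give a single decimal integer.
Answer: 1639

Derivation:
vaddr = 327 = 0b0101000111
Split: l1_idx=2, l2_idx=2, offset=7
L1[2] = 1
L2[1][2] = 51
paddr = 51 * 32 + 7 = 1639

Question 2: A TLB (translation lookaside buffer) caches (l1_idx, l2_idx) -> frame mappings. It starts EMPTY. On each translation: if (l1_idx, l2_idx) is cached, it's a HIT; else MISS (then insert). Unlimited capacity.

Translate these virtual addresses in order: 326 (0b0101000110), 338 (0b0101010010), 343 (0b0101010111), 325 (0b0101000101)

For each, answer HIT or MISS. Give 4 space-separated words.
vaddr=326: (2,2) not in TLB -> MISS, insert
vaddr=338: (2,2) in TLB -> HIT
vaddr=343: (2,2) in TLB -> HIT
vaddr=325: (2,2) in TLB -> HIT

Answer: MISS HIT HIT HIT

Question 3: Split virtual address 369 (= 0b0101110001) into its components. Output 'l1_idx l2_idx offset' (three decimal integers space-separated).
Answer: 2 3 17

Derivation:
vaddr = 369 = 0b0101110001
  top 3 bits -> l1_idx = 2
  next 2 bits -> l2_idx = 3
  bottom 5 bits -> offset = 17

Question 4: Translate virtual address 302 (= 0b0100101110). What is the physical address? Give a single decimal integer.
Answer: 2062

Derivation:
vaddr = 302 = 0b0100101110
Split: l1_idx=2, l2_idx=1, offset=14
L1[2] = 1
L2[1][1] = 64
paddr = 64 * 32 + 14 = 2062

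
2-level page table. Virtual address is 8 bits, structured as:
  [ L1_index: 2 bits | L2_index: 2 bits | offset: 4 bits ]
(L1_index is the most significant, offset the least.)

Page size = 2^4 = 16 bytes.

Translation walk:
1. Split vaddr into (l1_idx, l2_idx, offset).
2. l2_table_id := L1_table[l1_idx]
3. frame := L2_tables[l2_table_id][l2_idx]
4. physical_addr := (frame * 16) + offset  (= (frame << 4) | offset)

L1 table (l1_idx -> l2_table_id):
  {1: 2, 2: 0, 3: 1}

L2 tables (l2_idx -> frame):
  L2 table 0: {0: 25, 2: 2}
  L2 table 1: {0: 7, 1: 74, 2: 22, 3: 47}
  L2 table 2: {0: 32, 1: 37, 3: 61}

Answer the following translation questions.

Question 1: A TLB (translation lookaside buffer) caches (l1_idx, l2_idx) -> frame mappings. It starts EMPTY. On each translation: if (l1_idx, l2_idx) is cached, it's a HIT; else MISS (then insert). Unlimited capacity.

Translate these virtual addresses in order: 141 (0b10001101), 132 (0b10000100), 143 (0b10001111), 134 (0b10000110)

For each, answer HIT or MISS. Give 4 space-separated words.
Answer: MISS HIT HIT HIT

Derivation:
vaddr=141: (2,0) not in TLB -> MISS, insert
vaddr=132: (2,0) in TLB -> HIT
vaddr=143: (2,0) in TLB -> HIT
vaddr=134: (2,0) in TLB -> HIT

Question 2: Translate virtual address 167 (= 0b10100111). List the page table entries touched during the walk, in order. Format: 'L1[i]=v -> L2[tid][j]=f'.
vaddr = 167 = 0b10100111
Split: l1_idx=2, l2_idx=2, offset=7

Answer: L1[2]=0 -> L2[0][2]=2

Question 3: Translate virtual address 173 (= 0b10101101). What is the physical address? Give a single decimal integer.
Answer: 45

Derivation:
vaddr = 173 = 0b10101101
Split: l1_idx=2, l2_idx=2, offset=13
L1[2] = 0
L2[0][2] = 2
paddr = 2 * 16 + 13 = 45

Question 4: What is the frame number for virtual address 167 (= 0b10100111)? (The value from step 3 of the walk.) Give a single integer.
Answer: 2

Derivation:
vaddr = 167: l1_idx=2, l2_idx=2
L1[2] = 0; L2[0][2] = 2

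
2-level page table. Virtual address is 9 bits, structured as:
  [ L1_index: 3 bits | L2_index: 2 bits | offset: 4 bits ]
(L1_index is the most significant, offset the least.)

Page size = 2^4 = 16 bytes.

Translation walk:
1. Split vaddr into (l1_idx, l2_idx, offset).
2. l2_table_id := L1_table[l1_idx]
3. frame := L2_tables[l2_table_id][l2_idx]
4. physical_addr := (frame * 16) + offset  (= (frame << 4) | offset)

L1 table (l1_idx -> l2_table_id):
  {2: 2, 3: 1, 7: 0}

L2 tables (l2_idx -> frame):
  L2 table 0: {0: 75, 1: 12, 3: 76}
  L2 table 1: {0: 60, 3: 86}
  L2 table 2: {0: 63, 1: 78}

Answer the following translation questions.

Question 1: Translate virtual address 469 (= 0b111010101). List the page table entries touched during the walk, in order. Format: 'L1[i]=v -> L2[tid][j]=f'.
vaddr = 469 = 0b111010101
Split: l1_idx=7, l2_idx=1, offset=5

Answer: L1[7]=0 -> L2[0][1]=12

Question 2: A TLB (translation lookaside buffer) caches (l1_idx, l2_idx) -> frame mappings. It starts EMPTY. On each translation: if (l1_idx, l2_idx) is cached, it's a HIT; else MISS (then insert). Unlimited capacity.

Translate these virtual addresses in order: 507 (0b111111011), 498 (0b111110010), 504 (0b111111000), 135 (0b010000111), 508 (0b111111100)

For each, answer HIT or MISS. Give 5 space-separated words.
Answer: MISS HIT HIT MISS HIT

Derivation:
vaddr=507: (7,3) not in TLB -> MISS, insert
vaddr=498: (7,3) in TLB -> HIT
vaddr=504: (7,3) in TLB -> HIT
vaddr=135: (2,0) not in TLB -> MISS, insert
vaddr=508: (7,3) in TLB -> HIT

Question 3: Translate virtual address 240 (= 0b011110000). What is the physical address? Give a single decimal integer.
Answer: 1376

Derivation:
vaddr = 240 = 0b011110000
Split: l1_idx=3, l2_idx=3, offset=0
L1[3] = 1
L2[1][3] = 86
paddr = 86 * 16 + 0 = 1376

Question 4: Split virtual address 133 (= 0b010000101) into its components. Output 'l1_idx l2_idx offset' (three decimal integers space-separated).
Answer: 2 0 5

Derivation:
vaddr = 133 = 0b010000101
  top 3 bits -> l1_idx = 2
  next 2 bits -> l2_idx = 0
  bottom 4 bits -> offset = 5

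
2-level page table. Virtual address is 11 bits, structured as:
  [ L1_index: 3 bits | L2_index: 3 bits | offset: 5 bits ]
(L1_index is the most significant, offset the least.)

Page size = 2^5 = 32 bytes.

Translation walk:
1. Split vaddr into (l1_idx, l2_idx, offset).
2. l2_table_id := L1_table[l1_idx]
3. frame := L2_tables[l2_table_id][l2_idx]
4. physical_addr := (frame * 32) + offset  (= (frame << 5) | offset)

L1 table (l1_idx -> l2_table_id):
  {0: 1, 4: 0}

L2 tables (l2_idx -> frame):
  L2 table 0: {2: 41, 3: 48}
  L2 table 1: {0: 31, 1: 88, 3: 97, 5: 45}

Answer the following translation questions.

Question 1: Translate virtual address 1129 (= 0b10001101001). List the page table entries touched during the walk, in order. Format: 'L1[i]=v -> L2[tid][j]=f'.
Answer: L1[4]=0 -> L2[0][3]=48

Derivation:
vaddr = 1129 = 0b10001101001
Split: l1_idx=4, l2_idx=3, offset=9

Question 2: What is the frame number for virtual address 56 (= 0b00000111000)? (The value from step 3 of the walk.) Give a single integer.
vaddr = 56: l1_idx=0, l2_idx=1
L1[0] = 1; L2[1][1] = 88

Answer: 88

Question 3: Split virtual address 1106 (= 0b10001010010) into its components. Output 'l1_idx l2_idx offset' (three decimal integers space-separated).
vaddr = 1106 = 0b10001010010
  top 3 bits -> l1_idx = 4
  next 3 bits -> l2_idx = 2
  bottom 5 bits -> offset = 18

Answer: 4 2 18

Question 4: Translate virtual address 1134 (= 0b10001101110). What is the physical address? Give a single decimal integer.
Answer: 1550

Derivation:
vaddr = 1134 = 0b10001101110
Split: l1_idx=4, l2_idx=3, offset=14
L1[4] = 0
L2[0][3] = 48
paddr = 48 * 32 + 14 = 1550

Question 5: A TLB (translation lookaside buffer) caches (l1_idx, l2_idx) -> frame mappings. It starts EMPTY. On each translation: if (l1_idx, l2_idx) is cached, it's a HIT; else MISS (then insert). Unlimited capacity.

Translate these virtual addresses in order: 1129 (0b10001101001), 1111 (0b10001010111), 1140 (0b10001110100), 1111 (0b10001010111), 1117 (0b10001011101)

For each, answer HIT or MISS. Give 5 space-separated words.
vaddr=1129: (4,3) not in TLB -> MISS, insert
vaddr=1111: (4,2) not in TLB -> MISS, insert
vaddr=1140: (4,3) in TLB -> HIT
vaddr=1111: (4,2) in TLB -> HIT
vaddr=1117: (4,2) in TLB -> HIT

Answer: MISS MISS HIT HIT HIT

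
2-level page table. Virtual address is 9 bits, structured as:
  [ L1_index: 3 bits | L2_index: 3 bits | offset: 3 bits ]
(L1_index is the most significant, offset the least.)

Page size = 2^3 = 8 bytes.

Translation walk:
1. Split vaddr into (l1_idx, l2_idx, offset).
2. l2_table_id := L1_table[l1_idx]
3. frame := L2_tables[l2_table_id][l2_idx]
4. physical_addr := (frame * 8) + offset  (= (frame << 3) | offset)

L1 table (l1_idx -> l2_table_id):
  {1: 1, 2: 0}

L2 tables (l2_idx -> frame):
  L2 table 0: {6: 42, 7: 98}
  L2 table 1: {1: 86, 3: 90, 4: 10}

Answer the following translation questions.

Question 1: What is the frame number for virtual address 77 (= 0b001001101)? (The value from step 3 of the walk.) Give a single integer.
Answer: 86

Derivation:
vaddr = 77: l1_idx=1, l2_idx=1
L1[1] = 1; L2[1][1] = 86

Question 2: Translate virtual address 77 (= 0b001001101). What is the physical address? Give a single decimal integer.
vaddr = 77 = 0b001001101
Split: l1_idx=1, l2_idx=1, offset=5
L1[1] = 1
L2[1][1] = 86
paddr = 86 * 8 + 5 = 693

Answer: 693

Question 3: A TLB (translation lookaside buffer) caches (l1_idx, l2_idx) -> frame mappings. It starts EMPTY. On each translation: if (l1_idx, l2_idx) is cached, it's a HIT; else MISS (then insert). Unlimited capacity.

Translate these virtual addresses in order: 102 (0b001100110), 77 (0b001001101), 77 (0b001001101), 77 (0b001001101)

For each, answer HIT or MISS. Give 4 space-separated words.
Answer: MISS MISS HIT HIT

Derivation:
vaddr=102: (1,4) not in TLB -> MISS, insert
vaddr=77: (1,1) not in TLB -> MISS, insert
vaddr=77: (1,1) in TLB -> HIT
vaddr=77: (1,1) in TLB -> HIT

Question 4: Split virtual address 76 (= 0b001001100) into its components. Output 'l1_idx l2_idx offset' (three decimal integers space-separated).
Answer: 1 1 4

Derivation:
vaddr = 76 = 0b001001100
  top 3 bits -> l1_idx = 1
  next 3 bits -> l2_idx = 1
  bottom 3 bits -> offset = 4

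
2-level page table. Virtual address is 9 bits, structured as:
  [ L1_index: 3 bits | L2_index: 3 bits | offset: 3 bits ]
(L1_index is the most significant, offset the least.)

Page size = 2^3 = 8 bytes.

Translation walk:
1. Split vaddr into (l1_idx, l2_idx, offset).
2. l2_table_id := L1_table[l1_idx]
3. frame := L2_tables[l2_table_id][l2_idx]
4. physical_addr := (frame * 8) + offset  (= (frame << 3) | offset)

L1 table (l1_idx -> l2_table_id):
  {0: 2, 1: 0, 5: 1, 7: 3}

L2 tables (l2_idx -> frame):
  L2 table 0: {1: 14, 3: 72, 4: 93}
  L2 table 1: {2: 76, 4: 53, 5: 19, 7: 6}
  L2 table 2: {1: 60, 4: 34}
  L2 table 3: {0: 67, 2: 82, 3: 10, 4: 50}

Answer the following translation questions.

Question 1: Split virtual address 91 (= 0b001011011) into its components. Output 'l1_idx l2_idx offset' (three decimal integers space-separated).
Answer: 1 3 3

Derivation:
vaddr = 91 = 0b001011011
  top 3 bits -> l1_idx = 1
  next 3 bits -> l2_idx = 3
  bottom 3 bits -> offset = 3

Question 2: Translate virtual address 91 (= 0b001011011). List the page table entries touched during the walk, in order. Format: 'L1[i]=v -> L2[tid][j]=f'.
vaddr = 91 = 0b001011011
Split: l1_idx=1, l2_idx=3, offset=3

Answer: L1[1]=0 -> L2[0][3]=72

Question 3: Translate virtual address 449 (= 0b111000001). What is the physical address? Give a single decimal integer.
vaddr = 449 = 0b111000001
Split: l1_idx=7, l2_idx=0, offset=1
L1[7] = 3
L2[3][0] = 67
paddr = 67 * 8 + 1 = 537

Answer: 537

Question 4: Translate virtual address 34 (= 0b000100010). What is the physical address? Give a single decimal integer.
Answer: 274

Derivation:
vaddr = 34 = 0b000100010
Split: l1_idx=0, l2_idx=4, offset=2
L1[0] = 2
L2[2][4] = 34
paddr = 34 * 8 + 2 = 274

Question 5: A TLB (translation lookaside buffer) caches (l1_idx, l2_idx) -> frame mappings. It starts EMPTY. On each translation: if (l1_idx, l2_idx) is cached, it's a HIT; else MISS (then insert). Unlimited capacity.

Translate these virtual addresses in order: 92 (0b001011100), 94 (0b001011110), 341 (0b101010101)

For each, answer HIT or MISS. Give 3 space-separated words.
Answer: MISS HIT MISS

Derivation:
vaddr=92: (1,3) not in TLB -> MISS, insert
vaddr=94: (1,3) in TLB -> HIT
vaddr=341: (5,2) not in TLB -> MISS, insert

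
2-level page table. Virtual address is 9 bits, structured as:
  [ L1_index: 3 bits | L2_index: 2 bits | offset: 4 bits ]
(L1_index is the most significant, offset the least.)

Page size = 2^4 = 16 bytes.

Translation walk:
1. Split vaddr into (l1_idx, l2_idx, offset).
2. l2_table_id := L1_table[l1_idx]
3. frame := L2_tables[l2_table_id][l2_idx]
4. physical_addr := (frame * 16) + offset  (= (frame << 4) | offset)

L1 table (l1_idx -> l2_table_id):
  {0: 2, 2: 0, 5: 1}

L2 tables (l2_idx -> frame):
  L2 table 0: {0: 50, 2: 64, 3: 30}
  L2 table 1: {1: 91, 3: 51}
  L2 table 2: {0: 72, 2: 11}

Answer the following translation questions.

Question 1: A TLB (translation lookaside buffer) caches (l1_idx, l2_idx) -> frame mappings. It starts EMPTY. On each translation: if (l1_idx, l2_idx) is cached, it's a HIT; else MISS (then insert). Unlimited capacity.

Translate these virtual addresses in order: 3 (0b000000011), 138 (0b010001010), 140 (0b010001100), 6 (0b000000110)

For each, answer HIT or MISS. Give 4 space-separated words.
vaddr=3: (0,0) not in TLB -> MISS, insert
vaddr=138: (2,0) not in TLB -> MISS, insert
vaddr=140: (2,0) in TLB -> HIT
vaddr=6: (0,0) in TLB -> HIT

Answer: MISS MISS HIT HIT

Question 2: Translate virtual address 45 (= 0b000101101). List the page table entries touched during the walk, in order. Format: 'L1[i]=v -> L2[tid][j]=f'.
vaddr = 45 = 0b000101101
Split: l1_idx=0, l2_idx=2, offset=13

Answer: L1[0]=2 -> L2[2][2]=11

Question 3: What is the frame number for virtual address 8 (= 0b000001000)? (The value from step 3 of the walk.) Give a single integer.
Answer: 72

Derivation:
vaddr = 8: l1_idx=0, l2_idx=0
L1[0] = 2; L2[2][0] = 72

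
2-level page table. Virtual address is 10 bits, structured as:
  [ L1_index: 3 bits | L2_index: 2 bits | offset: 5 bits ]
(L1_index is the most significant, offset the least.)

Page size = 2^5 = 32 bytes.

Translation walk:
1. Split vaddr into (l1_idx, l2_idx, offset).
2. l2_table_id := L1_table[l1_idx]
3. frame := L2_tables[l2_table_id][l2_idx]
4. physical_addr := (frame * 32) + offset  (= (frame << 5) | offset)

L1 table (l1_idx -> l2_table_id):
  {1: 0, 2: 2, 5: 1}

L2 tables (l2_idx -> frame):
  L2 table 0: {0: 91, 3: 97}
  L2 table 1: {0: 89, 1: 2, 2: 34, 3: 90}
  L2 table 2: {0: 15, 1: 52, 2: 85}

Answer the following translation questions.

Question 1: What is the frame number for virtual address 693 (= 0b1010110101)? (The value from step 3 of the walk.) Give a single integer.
vaddr = 693: l1_idx=5, l2_idx=1
L1[5] = 1; L2[1][1] = 2

Answer: 2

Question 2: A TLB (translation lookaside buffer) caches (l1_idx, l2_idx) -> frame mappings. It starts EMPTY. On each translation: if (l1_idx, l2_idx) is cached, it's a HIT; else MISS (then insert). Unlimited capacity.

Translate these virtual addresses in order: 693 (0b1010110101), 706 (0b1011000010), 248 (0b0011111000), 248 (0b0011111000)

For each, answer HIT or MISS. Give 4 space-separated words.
vaddr=693: (5,1) not in TLB -> MISS, insert
vaddr=706: (5,2) not in TLB -> MISS, insert
vaddr=248: (1,3) not in TLB -> MISS, insert
vaddr=248: (1,3) in TLB -> HIT

Answer: MISS MISS MISS HIT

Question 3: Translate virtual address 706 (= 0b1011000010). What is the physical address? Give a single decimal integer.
Answer: 1090

Derivation:
vaddr = 706 = 0b1011000010
Split: l1_idx=5, l2_idx=2, offset=2
L1[5] = 1
L2[1][2] = 34
paddr = 34 * 32 + 2 = 1090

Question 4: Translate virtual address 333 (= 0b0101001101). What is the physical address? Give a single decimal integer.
Answer: 2733

Derivation:
vaddr = 333 = 0b0101001101
Split: l1_idx=2, l2_idx=2, offset=13
L1[2] = 2
L2[2][2] = 85
paddr = 85 * 32 + 13 = 2733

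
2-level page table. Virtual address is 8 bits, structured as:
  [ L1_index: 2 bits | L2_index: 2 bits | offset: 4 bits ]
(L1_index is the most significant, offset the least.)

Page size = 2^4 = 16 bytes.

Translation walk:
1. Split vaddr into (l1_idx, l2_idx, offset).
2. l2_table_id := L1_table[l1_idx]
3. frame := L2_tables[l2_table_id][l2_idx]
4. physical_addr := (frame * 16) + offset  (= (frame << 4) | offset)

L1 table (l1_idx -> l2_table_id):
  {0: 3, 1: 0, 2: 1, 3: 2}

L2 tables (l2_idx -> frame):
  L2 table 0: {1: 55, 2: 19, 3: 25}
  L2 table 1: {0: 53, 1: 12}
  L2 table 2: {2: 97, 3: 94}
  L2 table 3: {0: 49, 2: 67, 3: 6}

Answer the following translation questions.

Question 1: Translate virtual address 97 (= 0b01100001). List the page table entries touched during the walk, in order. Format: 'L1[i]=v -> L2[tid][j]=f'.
vaddr = 97 = 0b01100001
Split: l1_idx=1, l2_idx=2, offset=1

Answer: L1[1]=0 -> L2[0][2]=19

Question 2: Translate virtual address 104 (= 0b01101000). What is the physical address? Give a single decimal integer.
Answer: 312

Derivation:
vaddr = 104 = 0b01101000
Split: l1_idx=1, l2_idx=2, offset=8
L1[1] = 0
L2[0][2] = 19
paddr = 19 * 16 + 8 = 312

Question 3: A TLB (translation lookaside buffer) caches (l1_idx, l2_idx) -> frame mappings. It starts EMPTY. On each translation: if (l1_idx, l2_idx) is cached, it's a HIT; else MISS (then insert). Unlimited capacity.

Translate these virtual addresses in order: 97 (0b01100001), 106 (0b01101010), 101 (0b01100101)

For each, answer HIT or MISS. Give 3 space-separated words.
vaddr=97: (1,2) not in TLB -> MISS, insert
vaddr=106: (1,2) in TLB -> HIT
vaddr=101: (1,2) in TLB -> HIT

Answer: MISS HIT HIT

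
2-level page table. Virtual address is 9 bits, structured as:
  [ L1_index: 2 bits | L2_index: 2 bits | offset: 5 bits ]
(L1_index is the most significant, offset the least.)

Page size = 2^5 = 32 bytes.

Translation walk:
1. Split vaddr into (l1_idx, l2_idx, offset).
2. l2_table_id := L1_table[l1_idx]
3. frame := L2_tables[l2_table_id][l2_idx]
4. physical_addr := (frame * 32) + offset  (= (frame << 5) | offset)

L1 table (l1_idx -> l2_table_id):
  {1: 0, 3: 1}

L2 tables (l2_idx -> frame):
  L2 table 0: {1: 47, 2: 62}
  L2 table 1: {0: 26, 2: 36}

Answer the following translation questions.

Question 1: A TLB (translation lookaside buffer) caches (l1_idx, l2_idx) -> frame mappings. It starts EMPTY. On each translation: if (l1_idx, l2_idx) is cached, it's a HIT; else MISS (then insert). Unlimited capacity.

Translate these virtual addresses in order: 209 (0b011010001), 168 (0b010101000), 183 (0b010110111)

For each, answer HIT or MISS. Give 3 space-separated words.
vaddr=209: (1,2) not in TLB -> MISS, insert
vaddr=168: (1,1) not in TLB -> MISS, insert
vaddr=183: (1,1) in TLB -> HIT

Answer: MISS MISS HIT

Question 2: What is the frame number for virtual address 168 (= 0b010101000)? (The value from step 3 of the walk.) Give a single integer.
vaddr = 168: l1_idx=1, l2_idx=1
L1[1] = 0; L2[0][1] = 47

Answer: 47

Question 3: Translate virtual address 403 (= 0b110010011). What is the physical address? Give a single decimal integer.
Answer: 851

Derivation:
vaddr = 403 = 0b110010011
Split: l1_idx=3, l2_idx=0, offset=19
L1[3] = 1
L2[1][0] = 26
paddr = 26 * 32 + 19 = 851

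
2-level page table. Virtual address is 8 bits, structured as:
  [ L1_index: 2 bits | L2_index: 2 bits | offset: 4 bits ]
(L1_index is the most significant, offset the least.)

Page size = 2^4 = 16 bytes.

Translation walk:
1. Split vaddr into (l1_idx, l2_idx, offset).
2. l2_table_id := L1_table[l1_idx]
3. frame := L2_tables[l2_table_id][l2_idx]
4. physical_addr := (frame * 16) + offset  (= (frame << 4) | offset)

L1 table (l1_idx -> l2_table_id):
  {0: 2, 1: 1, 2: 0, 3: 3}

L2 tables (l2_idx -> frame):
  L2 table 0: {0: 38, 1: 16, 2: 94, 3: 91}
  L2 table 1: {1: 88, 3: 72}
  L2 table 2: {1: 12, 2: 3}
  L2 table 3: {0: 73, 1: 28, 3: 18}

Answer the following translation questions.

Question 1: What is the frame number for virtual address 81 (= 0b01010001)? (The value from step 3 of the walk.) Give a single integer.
vaddr = 81: l1_idx=1, l2_idx=1
L1[1] = 1; L2[1][1] = 88

Answer: 88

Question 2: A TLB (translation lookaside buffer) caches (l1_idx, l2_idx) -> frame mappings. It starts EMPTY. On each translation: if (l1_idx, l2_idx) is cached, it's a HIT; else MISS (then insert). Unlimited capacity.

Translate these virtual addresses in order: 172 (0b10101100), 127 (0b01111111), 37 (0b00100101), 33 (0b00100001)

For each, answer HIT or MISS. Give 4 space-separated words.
Answer: MISS MISS MISS HIT

Derivation:
vaddr=172: (2,2) not in TLB -> MISS, insert
vaddr=127: (1,3) not in TLB -> MISS, insert
vaddr=37: (0,2) not in TLB -> MISS, insert
vaddr=33: (0,2) in TLB -> HIT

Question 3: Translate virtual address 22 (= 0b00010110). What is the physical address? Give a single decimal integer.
vaddr = 22 = 0b00010110
Split: l1_idx=0, l2_idx=1, offset=6
L1[0] = 2
L2[2][1] = 12
paddr = 12 * 16 + 6 = 198

Answer: 198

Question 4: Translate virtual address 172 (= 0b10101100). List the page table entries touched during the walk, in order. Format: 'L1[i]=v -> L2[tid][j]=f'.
vaddr = 172 = 0b10101100
Split: l1_idx=2, l2_idx=2, offset=12

Answer: L1[2]=0 -> L2[0][2]=94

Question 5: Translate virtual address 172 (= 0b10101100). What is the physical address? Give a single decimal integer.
vaddr = 172 = 0b10101100
Split: l1_idx=2, l2_idx=2, offset=12
L1[2] = 0
L2[0][2] = 94
paddr = 94 * 16 + 12 = 1516

Answer: 1516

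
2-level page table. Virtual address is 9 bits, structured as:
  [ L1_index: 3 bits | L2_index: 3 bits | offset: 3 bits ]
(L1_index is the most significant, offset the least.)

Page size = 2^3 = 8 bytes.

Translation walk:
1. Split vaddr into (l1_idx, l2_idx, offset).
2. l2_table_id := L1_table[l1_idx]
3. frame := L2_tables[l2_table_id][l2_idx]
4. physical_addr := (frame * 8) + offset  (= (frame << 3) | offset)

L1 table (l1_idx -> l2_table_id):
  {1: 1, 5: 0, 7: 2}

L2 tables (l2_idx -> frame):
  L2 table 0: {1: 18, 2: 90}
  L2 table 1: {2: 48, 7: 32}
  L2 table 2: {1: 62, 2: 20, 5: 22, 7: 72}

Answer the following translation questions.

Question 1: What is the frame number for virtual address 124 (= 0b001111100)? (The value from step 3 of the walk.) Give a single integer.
vaddr = 124: l1_idx=1, l2_idx=7
L1[1] = 1; L2[1][7] = 32

Answer: 32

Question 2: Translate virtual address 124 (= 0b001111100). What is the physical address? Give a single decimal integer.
Answer: 260

Derivation:
vaddr = 124 = 0b001111100
Split: l1_idx=1, l2_idx=7, offset=4
L1[1] = 1
L2[1][7] = 32
paddr = 32 * 8 + 4 = 260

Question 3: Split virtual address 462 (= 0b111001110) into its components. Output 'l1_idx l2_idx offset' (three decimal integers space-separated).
Answer: 7 1 6

Derivation:
vaddr = 462 = 0b111001110
  top 3 bits -> l1_idx = 7
  next 3 bits -> l2_idx = 1
  bottom 3 bits -> offset = 6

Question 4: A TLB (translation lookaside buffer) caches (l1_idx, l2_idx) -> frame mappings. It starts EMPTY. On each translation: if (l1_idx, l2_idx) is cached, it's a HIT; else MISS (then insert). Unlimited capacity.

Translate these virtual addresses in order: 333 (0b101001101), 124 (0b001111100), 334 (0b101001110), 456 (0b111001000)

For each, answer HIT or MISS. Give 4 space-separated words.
Answer: MISS MISS HIT MISS

Derivation:
vaddr=333: (5,1) not in TLB -> MISS, insert
vaddr=124: (1,7) not in TLB -> MISS, insert
vaddr=334: (5,1) in TLB -> HIT
vaddr=456: (7,1) not in TLB -> MISS, insert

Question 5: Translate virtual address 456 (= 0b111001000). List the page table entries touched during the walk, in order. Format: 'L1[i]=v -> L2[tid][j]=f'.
Answer: L1[7]=2 -> L2[2][1]=62

Derivation:
vaddr = 456 = 0b111001000
Split: l1_idx=7, l2_idx=1, offset=0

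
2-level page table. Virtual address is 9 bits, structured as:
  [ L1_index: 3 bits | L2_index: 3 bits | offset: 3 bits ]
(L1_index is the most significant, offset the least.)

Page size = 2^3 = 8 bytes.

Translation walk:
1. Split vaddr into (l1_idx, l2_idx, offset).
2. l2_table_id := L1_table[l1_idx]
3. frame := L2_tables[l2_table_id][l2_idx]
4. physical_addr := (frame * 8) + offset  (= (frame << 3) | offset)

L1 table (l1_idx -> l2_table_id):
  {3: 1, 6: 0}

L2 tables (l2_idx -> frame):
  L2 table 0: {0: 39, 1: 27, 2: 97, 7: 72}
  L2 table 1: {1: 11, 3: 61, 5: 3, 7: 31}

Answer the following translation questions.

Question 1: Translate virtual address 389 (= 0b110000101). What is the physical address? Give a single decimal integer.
Answer: 317

Derivation:
vaddr = 389 = 0b110000101
Split: l1_idx=6, l2_idx=0, offset=5
L1[6] = 0
L2[0][0] = 39
paddr = 39 * 8 + 5 = 317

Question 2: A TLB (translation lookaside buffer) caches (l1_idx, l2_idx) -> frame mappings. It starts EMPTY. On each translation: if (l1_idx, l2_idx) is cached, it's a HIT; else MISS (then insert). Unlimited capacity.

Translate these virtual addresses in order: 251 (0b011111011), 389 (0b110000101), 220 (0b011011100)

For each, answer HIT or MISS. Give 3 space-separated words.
Answer: MISS MISS MISS

Derivation:
vaddr=251: (3,7) not in TLB -> MISS, insert
vaddr=389: (6,0) not in TLB -> MISS, insert
vaddr=220: (3,3) not in TLB -> MISS, insert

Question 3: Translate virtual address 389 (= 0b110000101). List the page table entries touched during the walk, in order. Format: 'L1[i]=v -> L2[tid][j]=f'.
vaddr = 389 = 0b110000101
Split: l1_idx=6, l2_idx=0, offset=5

Answer: L1[6]=0 -> L2[0][0]=39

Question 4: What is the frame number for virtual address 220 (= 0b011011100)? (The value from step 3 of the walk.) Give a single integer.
vaddr = 220: l1_idx=3, l2_idx=3
L1[3] = 1; L2[1][3] = 61

Answer: 61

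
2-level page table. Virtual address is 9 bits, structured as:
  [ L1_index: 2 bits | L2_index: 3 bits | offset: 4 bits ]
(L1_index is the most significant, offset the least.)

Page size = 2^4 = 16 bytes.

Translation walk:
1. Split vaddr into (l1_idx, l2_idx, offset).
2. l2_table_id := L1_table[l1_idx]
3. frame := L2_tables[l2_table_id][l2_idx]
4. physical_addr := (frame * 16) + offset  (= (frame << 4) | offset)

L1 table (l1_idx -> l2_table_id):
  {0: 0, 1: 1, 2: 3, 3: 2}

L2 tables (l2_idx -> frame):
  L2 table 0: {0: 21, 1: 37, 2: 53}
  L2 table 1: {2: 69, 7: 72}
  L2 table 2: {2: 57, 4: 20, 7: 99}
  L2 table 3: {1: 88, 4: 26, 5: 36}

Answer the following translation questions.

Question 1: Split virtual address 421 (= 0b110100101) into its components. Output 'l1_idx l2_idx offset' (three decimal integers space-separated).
vaddr = 421 = 0b110100101
  top 2 bits -> l1_idx = 3
  next 3 bits -> l2_idx = 2
  bottom 4 bits -> offset = 5

Answer: 3 2 5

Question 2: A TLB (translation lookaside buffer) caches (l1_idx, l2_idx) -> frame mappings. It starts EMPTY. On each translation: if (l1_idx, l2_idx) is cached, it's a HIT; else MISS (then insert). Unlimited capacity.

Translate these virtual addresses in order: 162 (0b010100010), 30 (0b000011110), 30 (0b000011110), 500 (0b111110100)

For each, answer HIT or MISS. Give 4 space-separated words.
vaddr=162: (1,2) not in TLB -> MISS, insert
vaddr=30: (0,1) not in TLB -> MISS, insert
vaddr=30: (0,1) in TLB -> HIT
vaddr=500: (3,7) not in TLB -> MISS, insert

Answer: MISS MISS HIT MISS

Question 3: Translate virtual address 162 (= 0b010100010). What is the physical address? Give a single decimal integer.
vaddr = 162 = 0b010100010
Split: l1_idx=1, l2_idx=2, offset=2
L1[1] = 1
L2[1][2] = 69
paddr = 69 * 16 + 2 = 1106

Answer: 1106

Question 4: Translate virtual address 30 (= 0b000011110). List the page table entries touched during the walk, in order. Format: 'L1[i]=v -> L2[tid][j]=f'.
vaddr = 30 = 0b000011110
Split: l1_idx=0, l2_idx=1, offset=14

Answer: L1[0]=0 -> L2[0][1]=37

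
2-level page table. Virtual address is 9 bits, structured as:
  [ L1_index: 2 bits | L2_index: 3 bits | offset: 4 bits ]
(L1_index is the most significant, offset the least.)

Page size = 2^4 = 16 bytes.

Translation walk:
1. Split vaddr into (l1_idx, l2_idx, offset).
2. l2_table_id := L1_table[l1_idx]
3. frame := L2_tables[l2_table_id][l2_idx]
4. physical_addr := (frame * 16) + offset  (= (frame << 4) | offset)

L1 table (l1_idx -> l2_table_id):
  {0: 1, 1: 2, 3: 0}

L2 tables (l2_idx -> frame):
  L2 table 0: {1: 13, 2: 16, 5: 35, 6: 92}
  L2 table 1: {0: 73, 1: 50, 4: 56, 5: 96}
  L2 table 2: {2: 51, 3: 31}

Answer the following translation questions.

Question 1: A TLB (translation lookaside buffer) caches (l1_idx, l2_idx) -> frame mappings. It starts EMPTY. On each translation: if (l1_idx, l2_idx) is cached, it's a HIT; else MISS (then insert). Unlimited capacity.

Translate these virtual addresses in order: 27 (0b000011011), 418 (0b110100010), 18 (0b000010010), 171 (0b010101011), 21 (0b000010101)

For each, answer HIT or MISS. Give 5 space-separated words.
vaddr=27: (0,1) not in TLB -> MISS, insert
vaddr=418: (3,2) not in TLB -> MISS, insert
vaddr=18: (0,1) in TLB -> HIT
vaddr=171: (1,2) not in TLB -> MISS, insert
vaddr=21: (0,1) in TLB -> HIT

Answer: MISS MISS HIT MISS HIT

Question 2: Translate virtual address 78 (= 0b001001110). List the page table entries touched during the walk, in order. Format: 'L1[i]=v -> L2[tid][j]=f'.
Answer: L1[0]=1 -> L2[1][4]=56

Derivation:
vaddr = 78 = 0b001001110
Split: l1_idx=0, l2_idx=4, offset=14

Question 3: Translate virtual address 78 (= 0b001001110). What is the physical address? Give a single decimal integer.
Answer: 910

Derivation:
vaddr = 78 = 0b001001110
Split: l1_idx=0, l2_idx=4, offset=14
L1[0] = 1
L2[1][4] = 56
paddr = 56 * 16 + 14 = 910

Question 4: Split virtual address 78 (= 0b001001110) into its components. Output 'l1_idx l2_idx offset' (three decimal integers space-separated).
Answer: 0 4 14

Derivation:
vaddr = 78 = 0b001001110
  top 2 bits -> l1_idx = 0
  next 3 bits -> l2_idx = 4
  bottom 4 bits -> offset = 14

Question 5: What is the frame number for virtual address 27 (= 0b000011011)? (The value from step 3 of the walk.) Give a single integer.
Answer: 50

Derivation:
vaddr = 27: l1_idx=0, l2_idx=1
L1[0] = 1; L2[1][1] = 50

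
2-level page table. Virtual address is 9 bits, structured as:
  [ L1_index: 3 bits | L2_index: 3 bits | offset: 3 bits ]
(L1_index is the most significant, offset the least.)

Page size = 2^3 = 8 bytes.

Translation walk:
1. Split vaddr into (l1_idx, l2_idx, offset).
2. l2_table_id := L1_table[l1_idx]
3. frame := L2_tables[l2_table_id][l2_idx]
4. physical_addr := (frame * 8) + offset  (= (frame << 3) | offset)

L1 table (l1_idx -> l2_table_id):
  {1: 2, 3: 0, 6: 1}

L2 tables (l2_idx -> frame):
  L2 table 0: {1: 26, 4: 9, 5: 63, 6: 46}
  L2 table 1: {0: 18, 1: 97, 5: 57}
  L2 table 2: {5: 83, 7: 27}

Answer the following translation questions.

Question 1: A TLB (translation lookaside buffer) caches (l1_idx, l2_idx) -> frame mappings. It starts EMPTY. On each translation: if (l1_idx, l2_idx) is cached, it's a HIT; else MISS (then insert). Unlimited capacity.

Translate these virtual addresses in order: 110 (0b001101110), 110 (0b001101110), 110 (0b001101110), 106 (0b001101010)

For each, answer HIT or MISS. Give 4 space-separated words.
vaddr=110: (1,5) not in TLB -> MISS, insert
vaddr=110: (1,5) in TLB -> HIT
vaddr=110: (1,5) in TLB -> HIT
vaddr=106: (1,5) in TLB -> HIT

Answer: MISS HIT HIT HIT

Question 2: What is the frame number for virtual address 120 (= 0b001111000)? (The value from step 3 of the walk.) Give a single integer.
vaddr = 120: l1_idx=1, l2_idx=7
L1[1] = 2; L2[2][7] = 27

Answer: 27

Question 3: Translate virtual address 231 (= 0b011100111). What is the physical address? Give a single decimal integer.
vaddr = 231 = 0b011100111
Split: l1_idx=3, l2_idx=4, offset=7
L1[3] = 0
L2[0][4] = 9
paddr = 9 * 8 + 7 = 79

Answer: 79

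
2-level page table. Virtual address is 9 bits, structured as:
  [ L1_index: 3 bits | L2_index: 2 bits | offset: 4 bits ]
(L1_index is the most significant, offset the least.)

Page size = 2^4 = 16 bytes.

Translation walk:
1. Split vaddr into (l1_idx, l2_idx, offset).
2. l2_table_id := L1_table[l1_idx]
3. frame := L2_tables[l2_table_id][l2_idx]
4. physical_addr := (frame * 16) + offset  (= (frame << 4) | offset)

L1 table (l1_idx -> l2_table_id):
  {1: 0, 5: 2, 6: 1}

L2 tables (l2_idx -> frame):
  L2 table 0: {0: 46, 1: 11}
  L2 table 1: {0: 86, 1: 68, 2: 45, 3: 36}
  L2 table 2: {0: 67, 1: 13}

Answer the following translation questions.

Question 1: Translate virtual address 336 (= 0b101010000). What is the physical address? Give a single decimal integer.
Answer: 208

Derivation:
vaddr = 336 = 0b101010000
Split: l1_idx=5, l2_idx=1, offset=0
L1[5] = 2
L2[2][1] = 13
paddr = 13 * 16 + 0 = 208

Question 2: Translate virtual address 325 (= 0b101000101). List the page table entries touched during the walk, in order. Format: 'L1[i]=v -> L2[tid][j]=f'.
Answer: L1[5]=2 -> L2[2][0]=67

Derivation:
vaddr = 325 = 0b101000101
Split: l1_idx=5, l2_idx=0, offset=5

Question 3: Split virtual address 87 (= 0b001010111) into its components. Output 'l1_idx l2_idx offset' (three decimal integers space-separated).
Answer: 1 1 7

Derivation:
vaddr = 87 = 0b001010111
  top 3 bits -> l1_idx = 1
  next 2 bits -> l2_idx = 1
  bottom 4 bits -> offset = 7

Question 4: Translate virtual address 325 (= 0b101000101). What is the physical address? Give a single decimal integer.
vaddr = 325 = 0b101000101
Split: l1_idx=5, l2_idx=0, offset=5
L1[5] = 2
L2[2][0] = 67
paddr = 67 * 16 + 5 = 1077

Answer: 1077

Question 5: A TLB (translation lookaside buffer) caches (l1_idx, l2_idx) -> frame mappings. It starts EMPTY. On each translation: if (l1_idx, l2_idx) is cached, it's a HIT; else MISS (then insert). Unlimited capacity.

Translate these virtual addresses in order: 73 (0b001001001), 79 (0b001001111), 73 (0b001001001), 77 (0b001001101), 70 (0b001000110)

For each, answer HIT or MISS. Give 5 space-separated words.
vaddr=73: (1,0) not in TLB -> MISS, insert
vaddr=79: (1,0) in TLB -> HIT
vaddr=73: (1,0) in TLB -> HIT
vaddr=77: (1,0) in TLB -> HIT
vaddr=70: (1,0) in TLB -> HIT

Answer: MISS HIT HIT HIT HIT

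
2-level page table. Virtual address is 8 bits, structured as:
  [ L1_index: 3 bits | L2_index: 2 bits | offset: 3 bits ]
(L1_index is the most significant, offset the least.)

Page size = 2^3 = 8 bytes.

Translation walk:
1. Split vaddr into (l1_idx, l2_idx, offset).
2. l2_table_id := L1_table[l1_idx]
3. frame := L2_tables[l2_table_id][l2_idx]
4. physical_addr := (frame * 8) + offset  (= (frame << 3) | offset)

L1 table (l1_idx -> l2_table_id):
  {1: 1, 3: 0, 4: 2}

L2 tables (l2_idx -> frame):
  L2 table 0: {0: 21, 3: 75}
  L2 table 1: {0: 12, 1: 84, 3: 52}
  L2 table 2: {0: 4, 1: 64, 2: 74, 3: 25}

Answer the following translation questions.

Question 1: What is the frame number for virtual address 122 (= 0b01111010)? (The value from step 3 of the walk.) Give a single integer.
Answer: 75

Derivation:
vaddr = 122: l1_idx=3, l2_idx=3
L1[3] = 0; L2[0][3] = 75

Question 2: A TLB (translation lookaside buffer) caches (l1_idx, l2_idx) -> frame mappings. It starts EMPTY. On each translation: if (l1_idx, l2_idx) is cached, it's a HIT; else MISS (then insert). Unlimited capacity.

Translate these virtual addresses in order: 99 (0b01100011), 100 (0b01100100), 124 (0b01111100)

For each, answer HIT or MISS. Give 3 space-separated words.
vaddr=99: (3,0) not in TLB -> MISS, insert
vaddr=100: (3,0) in TLB -> HIT
vaddr=124: (3,3) not in TLB -> MISS, insert

Answer: MISS HIT MISS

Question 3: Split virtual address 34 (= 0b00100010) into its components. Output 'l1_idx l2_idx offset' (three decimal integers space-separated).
Answer: 1 0 2

Derivation:
vaddr = 34 = 0b00100010
  top 3 bits -> l1_idx = 1
  next 2 bits -> l2_idx = 0
  bottom 3 bits -> offset = 2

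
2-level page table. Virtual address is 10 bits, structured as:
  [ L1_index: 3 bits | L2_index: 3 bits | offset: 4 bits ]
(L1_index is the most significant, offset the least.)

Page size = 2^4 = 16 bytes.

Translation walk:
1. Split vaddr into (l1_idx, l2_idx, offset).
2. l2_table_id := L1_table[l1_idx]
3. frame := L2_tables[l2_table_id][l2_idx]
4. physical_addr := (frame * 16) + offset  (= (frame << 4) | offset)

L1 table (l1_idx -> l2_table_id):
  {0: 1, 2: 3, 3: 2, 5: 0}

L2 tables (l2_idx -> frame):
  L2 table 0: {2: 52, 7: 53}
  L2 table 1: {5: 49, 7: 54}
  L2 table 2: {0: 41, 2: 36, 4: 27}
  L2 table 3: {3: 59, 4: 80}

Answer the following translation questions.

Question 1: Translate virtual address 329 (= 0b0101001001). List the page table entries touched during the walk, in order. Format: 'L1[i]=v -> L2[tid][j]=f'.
Answer: L1[2]=3 -> L2[3][4]=80

Derivation:
vaddr = 329 = 0b0101001001
Split: l1_idx=2, l2_idx=4, offset=9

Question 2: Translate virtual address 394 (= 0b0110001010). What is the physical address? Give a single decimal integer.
vaddr = 394 = 0b0110001010
Split: l1_idx=3, l2_idx=0, offset=10
L1[3] = 2
L2[2][0] = 41
paddr = 41 * 16 + 10 = 666

Answer: 666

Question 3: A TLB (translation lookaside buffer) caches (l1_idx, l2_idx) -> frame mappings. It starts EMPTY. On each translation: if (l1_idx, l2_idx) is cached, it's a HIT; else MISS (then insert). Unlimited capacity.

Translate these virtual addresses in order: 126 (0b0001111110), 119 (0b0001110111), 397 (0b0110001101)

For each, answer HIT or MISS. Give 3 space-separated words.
Answer: MISS HIT MISS

Derivation:
vaddr=126: (0,7) not in TLB -> MISS, insert
vaddr=119: (0,7) in TLB -> HIT
vaddr=397: (3,0) not in TLB -> MISS, insert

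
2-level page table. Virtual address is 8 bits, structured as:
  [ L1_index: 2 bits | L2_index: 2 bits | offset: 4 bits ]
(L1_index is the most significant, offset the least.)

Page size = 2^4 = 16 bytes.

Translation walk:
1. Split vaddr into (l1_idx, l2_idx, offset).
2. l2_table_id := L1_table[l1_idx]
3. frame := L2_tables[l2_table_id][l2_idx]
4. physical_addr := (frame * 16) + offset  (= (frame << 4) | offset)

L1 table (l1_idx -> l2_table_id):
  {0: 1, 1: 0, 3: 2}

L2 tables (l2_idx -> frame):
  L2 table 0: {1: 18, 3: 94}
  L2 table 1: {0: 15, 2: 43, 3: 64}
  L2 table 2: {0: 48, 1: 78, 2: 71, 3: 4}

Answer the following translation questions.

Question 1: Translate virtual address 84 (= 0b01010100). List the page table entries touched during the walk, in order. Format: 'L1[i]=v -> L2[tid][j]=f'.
Answer: L1[1]=0 -> L2[0][1]=18

Derivation:
vaddr = 84 = 0b01010100
Split: l1_idx=1, l2_idx=1, offset=4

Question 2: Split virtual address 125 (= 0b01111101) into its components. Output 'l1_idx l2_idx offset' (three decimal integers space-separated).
vaddr = 125 = 0b01111101
  top 2 bits -> l1_idx = 1
  next 2 bits -> l2_idx = 3
  bottom 4 bits -> offset = 13

Answer: 1 3 13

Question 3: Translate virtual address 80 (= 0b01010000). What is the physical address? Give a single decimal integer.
vaddr = 80 = 0b01010000
Split: l1_idx=1, l2_idx=1, offset=0
L1[1] = 0
L2[0][1] = 18
paddr = 18 * 16 + 0 = 288

Answer: 288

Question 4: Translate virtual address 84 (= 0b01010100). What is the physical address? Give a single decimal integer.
Answer: 292

Derivation:
vaddr = 84 = 0b01010100
Split: l1_idx=1, l2_idx=1, offset=4
L1[1] = 0
L2[0][1] = 18
paddr = 18 * 16 + 4 = 292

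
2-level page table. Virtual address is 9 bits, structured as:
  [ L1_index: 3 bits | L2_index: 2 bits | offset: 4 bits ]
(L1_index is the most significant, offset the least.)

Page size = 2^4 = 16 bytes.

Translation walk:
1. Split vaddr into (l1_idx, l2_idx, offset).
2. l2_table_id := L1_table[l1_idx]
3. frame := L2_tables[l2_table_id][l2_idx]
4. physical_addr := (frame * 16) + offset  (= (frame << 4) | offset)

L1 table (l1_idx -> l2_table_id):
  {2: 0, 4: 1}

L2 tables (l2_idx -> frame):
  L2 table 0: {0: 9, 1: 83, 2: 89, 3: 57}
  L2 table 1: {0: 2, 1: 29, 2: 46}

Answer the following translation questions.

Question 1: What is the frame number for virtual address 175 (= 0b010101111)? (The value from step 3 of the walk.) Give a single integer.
Answer: 89

Derivation:
vaddr = 175: l1_idx=2, l2_idx=2
L1[2] = 0; L2[0][2] = 89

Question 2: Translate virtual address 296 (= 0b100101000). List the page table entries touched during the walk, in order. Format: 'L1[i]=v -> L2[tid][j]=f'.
vaddr = 296 = 0b100101000
Split: l1_idx=4, l2_idx=2, offset=8

Answer: L1[4]=1 -> L2[1][2]=46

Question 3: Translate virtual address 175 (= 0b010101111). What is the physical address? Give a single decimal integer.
vaddr = 175 = 0b010101111
Split: l1_idx=2, l2_idx=2, offset=15
L1[2] = 0
L2[0][2] = 89
paddr = 89 * 16 + 15 = 1439

Answer: 1439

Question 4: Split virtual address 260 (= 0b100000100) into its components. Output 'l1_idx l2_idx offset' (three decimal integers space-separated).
vaddr = 260 = 0b100000100
  top 3 bits -> l1_idx = 4
  next 2 bits -> l2_idx = 0
  bottom 4 bits -> offset = 4

Answer: 4 0 4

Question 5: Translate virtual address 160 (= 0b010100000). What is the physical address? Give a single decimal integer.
vaddr = 160 = 0b010100000
Split: l1_idx=2, l2_idx=2, offset=0
L1[2] = 0
L2[0][2] = 89
paddr = 89 * 16 + 0 = 1424

Answer: 1424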